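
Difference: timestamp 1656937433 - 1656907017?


30416 seconds (8.4 hours / 0.35 days)

Difference = 1656937433 - 1656907017 = 30416 seconds
In hours: 30416 / 3600 ≈ 8.4
In days: 30416 / 86400 ≈ 0.35


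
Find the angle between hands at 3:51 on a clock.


169.5°

Hour hand = 3×30 + 51×0.5 = 115.5°
Minute hand = 51×6 = 306°
Difference = |115.5 - 306| = 190.5°
Since > 180°: 360 - 190.5 = 169.5°


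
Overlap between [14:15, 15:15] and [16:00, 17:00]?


0 minutes

Meeting A: 855-915 (in minutes from midnight)
Meeting B: 960-1020
Overlap start = max(855, 960) = 960
Overlap end = min(915, 1020) = 915
Overlap = max(0, 915 - 960) = 0 min


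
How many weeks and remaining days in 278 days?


39 weeks 5 days

Weeks: 278 ÷ 7 = 39 remainder 5


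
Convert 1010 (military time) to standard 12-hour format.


Hour: 10
10 < 12 → AM

10:10 AM


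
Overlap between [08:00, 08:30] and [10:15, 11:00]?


0 minutes

Meeting A: 480-510 (in minutes from midnight)
Meeting B: 615-660
Overlap start = max(480, 615) = 615
Overlap end = min(510, 660) = 510
Overlap = max(0, 510 - 615) = 0 min


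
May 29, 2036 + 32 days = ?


June 30, 2036

Start: May 29, 2036
Add 32 days
May 29 → June 1: 31 - 29 + 1 = 3 days (32 - 3 = 29 left)
June 1 + 29 = June 30, 2036


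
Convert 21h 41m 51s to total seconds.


Hours: 21 × 3600 = 75600
Minutes: 41 × 60 = 2460
Seconds: 51
Total = 75600 + 2460 + 51 = 78111

78111 seconds


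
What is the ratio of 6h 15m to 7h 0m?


25:28 (0.89)

Duration 1: 375 minutes
Duration 2: 420 minutes
Ratio = 375:420
GCD = 15
Simplified = 25:28
As a decimal: 25/28 ≈ 0.89


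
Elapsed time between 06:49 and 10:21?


3h 32m

End time in minutes: 10×60 + 21 = 621
Start time in minutes: 6×60 + 49 = 409
Difference = 621 - 409 = 212 minutes
= 3 hours 32 minutes


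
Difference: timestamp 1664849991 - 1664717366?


132625 seconds (36.8 hours / 1.54 days)

Difference = 1664849991 - 1664717366 = 132625 seconds
In hours: 132625 / 3600 ≈ 36.8
In days: 132625 / 86400 ≈ 1.54


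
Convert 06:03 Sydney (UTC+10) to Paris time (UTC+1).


21:03 (previous day)

Time difference = UTC+1 - UTC+10 = -9 hours
New hour = (6 -9) mod 24
= -3 mod 24 = 21
Minutes unchanged → 21:03; -3 < 0 → previous day


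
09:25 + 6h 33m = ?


Start: 565 minutes from midnight
Add: 393 minutes
Total: 958 minutes
Hours: 958 ÷ 60 = 15 remainder 58

15:58


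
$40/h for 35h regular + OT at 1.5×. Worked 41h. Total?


$1760.00

Regular: 35h × $40 = $1400.00
Overtime: 41 - 35 = 6h
OT pay: 6h × $40 × 1.5 = $360.00
Total = $1400.00 + $360.00 = $1760.00


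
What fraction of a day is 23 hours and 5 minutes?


0.9618 (96.18%)

Total minutes: 23×60 + 5 = 1385
Day = 24×60 = 1440 minutes
Fraction = 1385/1440 ≈ 0.9618
As a percentage: 1385/1440 × 100 ≈ 96.18%


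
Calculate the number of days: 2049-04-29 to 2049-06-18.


From April 29, 2049 to June 18, 2049
Rest of April 2049: 30 - 29 = 1
Full months: May 31
Days into June 2049: 18
Total = 1 + 31 + 18 = 50 days

50 days


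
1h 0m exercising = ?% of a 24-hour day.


Time: 60 minutes
Day: 1440 minutes
Percentage = (60/1440) × 100 ≈ 4.2%

4.2%


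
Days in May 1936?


Month: May (month 5)
May has 31 days

31 days


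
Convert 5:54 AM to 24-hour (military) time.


Input: 5:54 AM
AM hour stays: 5

05:54


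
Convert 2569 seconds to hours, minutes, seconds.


Hours: 2569 ÷ 3600 = 0 remainder 2569
Minutes: 2569 ÷ 60 = 42 remainder 49
Seconds: 49

0h 42m 49s


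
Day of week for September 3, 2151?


Friday

Zeller's congruence:
q=3, m=9, k=51, j=21
h = (3 + ⌊13×10/5⌋ + 51 + ⌊51/4⌋ + ⌊21/4⌋ - 2×21) mod 7
= (3 + 26 + 51 + 12 + 5 - 42) mod 7
= 55 mod 7 = 6
h=6 → Friday


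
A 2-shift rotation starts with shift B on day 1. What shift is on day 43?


Shift B

Shifts: A, B
Start: B (index 1)
Day 43: (1 + 43 - 1) mod 2
= 43 mod 2
= 1
Index 1 → shift B


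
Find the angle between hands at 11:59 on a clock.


5.5°

Hour hand = 11×30 + 59×0.5 = 359.5°
Minute hand = 59×6 = 354°
Difference = |359.5 - 354| = 5.5°


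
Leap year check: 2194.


Rules: divisible by 4 AND (not by 100 OR by 400)
2194 ÷ 4 = 548 remainder 2 → not divisible by 4
Not divisible by 4 → not a leap year

No


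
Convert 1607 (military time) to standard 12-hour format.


4:07 PM

Hour: 16
16 - 12 = 4 → PM


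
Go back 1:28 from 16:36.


Start: 996 minutes from midnight
Subtract: 88 minutes
Remaining: 996 - 88 = 908
Hours: 15, Minutes: 8

15:08


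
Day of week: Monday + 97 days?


Start: Monday (index 0)
(0 + 97) mod 7
= 97 mod 7
= 6
Index 6 → Sunday

Sunday


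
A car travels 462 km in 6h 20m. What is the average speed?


Distance: 462 km
Time: 6h 20m = 380 min = 380/60 = 19/3 hours
Speed = 462 ÷ (19/3) = 462 × 3 / 19 = 1386/19 ≈ 72.9 km/h

72.9 km/h


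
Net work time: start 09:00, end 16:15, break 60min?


6h 15m (375 minutes)

Total time = (16×60+15) - (9×60+0)
= 975 - 540 = 435 min
Minus break: 435 - 60 = 375 min
= 6h 15m


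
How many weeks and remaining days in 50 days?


Weeks: 50 ÷ 7 = 7 remainder 1

7 weeks 1 days


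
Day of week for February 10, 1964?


Monday

Zeller's congruence:
q=10, m=14, k=63, j=19
h = (10 + ⌊13×15/5⌋ + 63 + ⌊63/4⌋ + ⌊19/4⌋ - 2×19) mod 7
= (10 + 39 + 63 + 15 + 4 - 38) mod 7
= 93 mod 7 = 2
h=2 → Monday


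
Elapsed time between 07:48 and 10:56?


3h 8m

End time in minutes: 10×60 + 56 = 656
Start time in minutes: 7×60 + 48 = 468
Difference = 656 - 468 = 188 minutes
= 3 hours 8 minutes


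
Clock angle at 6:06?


147.0°

Hour hand = 6×30 + 6×0.5 = 183.0°
Minute hand = 6×6 = 36°
Difference = |183.0 - 36| = 147.0°


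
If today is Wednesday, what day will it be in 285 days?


Start: Wednesday (index 2)
(2 + 285) mod 7
= 287 mod 7
= 0
Index 0 → Monday

Monday


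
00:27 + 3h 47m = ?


Start: 27 minutes from midnight
Add: 227 minutes
Total: 254 minutes
Hours: 254 ÷ 60 = 4 remainder 14

04:14


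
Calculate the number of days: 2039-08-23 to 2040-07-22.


334 days

From August 23, 2039 to July 22, 2040
Rest of August 2039: 31 - 23 = 8
Full months: September 30, October 31, November 30, December 31, January 31, February 2040 29, March 31, April 30, May 31, June 30
Days into July 2040: 22
Total = 8 + 30 + 31 + 30 + 31 + 31 + 29 + 31 + 30 + 31 + 30 + 22 = 334 days


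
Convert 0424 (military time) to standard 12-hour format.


Hour: 4
4 < 12 → AM

4:24 AM


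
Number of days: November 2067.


30 days

Month: November (month 11)
November has 30 days


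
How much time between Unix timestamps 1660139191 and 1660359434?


220243 seconds (61.2 hours / 2.55 days)

Difference = 1660359434 - 1660139191 = 220243 seconds
In hours: 220243 / 3600 ≈ 61.2
In days: 220243 / 86400 ≈ 2.55


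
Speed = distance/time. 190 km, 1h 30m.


Distance: 190 km
Time: 1h 30m = 90 min = 90/60 = 3/2 hours
Speed = 190 ÷ (3/2) = 190 × 2 / 3 = 380/3 ≈ 126.7 km/h

126.7 km/h


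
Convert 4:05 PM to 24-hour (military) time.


16:05

Input: 4:05 PM
PM: 4 + 12 = 16


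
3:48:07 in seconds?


13687 seconds

Hours: 3 × 3600 = 10800
Minutes: 48 × 60 = 2880
Seconds: 7
Total = 10800 + 2880 + 7 = 13687


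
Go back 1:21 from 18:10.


Start: 1090 minutes from midnight
Subtract: 81 minutes
Remaining: 1090 - 81 = 1009
Hours: 16, Minutes: 49

16:49


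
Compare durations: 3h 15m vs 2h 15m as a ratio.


13:9 (1.44)

Duration 1: 195 minutes
Duration 2: 135 minutes
Ratio = 195:135
GCD = 15
Simplified = 13:9
As a decimal: 13/9 ≈ 1.44


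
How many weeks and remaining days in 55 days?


Weeks: 55 ÷ 7 = 7 remainder 6

7 weeks 6 days


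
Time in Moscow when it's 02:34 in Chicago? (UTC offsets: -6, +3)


11:34

Time difference = UTC+3 - UTC-6 = +9 hours
New hour = (2 + 9) mod 24
= 11 mod 24 = 11
Minutes unchanged → 11:34


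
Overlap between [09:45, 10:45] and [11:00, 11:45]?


0 minutes

Meeting A: 585-645 (in minutes from midnight)
Meeting B: 660-705
Overlap start = max(585, 660) = 660
Overlap end = min(645, 705) = 645
Overlap = max(0, 645 - 660) = 0 min


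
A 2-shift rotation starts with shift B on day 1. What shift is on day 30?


Shift A

Shifts: A, B
Start: B (index 1)
Day 30: (1 + 30 - 1) mod 2
= 30 mod 2
= 0
Index 0 → shift A


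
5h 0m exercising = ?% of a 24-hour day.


20.8%

Time: 300 minutes
Day: 1440 minutes
Percentage = (300/1440) × 100 ≈ 20.8%


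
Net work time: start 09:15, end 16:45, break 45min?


6h 45m (405 minutes)

Total time = (16×60+45) - (9×60+15)
= 1005 - 555 = 450 min
Minus break: 450 - 45 = 405 min
= 6h 45m


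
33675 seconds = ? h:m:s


9h 21m 15s

Hours: 33675 ÷ 3600 = 9 remainder 1275
Minutes: 1275 ÷ 60 = 21 remainder 15
Seconds: 15


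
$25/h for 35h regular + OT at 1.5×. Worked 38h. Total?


$987.50

Regular: 35h × $25 = $875.00
Overtime: 38 - 35 = 3h
OT pay: 3h × $25 × 1.5 = $112.50
Total = $875.00 + $112.50 = $987.50


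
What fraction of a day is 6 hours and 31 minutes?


Total minutes: 6×60 + 31 = 391
Day = 24×60 = 1440 minutes
Fraction = 391/1440 ≈ 0.2715
As a percentage: 391/1440 × 100 ≈ 27.15%

0.2715 (27.15%)


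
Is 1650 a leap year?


No

Rules: divisible by 4 AND (not by 100 OR by 400)
1650 ÷ 4 = 412 remainder 2 → not divisible by 4
Not divisible by 4 → not a leap year


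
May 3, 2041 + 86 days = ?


Start: May 3, 2041
Add 86 days
May 3 → June 1: 31 - 3 + 1 = 29 days (86 - 29 = 57 left)
June 1 → July 1: 30 - 1 + 1 = 30 days (57 - 30 = 27 left)
July 1 + 27 = July 28, 2041

July 28, 2041


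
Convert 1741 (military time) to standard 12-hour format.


Hour: 17
17 - 12 = 5 → PM

5:41 PM


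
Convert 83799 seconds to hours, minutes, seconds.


Hours: 83799 ÷ 3600 = 23 remainder 999
Minutes: 999 ÷ 60 = 16 remainder 39
Seconds: 39

23h 16m 39s


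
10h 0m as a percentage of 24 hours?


0.4167 (41.67%)

Total minutes: 10×60 + 0 = 600
Day = 24×60 = 1440 minutes
Fraction = 600/1440 ≈ 0.4167
As a percentage: 600/1440 × 100 ≈ 41.67%


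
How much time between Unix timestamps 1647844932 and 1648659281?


Difference = 1648659281 - 1647844932 = 814349 seconds
In hours: 814349 / 3600 ≈ 226.2
In days: 814349 / 86400 ≈ 9.43

814349 seconds (226.2 hours / 9.43 days)


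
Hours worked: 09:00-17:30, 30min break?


Total time = (17×60+30) - (9×60+0)
= 1050 - 540 = 510 min
Minus break: 510 - 30 = 480 min
= 8h 0m

8h 0m (480 minutes)


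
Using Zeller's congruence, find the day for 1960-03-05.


Zeller's congruence:
q=5, m=3, k=60, j=19
h = (5 + ⌊13×4/5⌋ + 60 + ⌊60/4⌋ + ⌊19/4⌋ - 2×19) mod 7
= (5 + 10 + 60 + 15 + 4 - 38) mod 7
= 56 mod 7 = 0
h=0 → Saturday

Saturday


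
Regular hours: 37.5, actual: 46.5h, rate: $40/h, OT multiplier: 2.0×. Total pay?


Regular: 37.5h × $40 = $1500.00
Overtime: 46.5 - 37.5 = 9.0h
OT pay: 9.0h × $40 × 2.0 = $720.00
Total = $1500.00 + $720.00 = $2220.00

$2220.00


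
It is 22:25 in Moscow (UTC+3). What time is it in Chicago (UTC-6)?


13:25

Time difference = UTC-6 - UTC+3 = -9 hours
New hour = (22 -9) mod 24
= 13 mod 24 = 13
Minutes unchanged → 13:25


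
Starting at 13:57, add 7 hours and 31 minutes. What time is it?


Start: 837 minutes from midnight
Add: 451 minutes
Total: 1288 minutes
Hours: 1288 ÷ 60 = 21 remainder 28

21:28


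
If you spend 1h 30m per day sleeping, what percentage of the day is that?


6.3%

Time: 90 minutes
Day: 1440 minutes
Percentage = (90/1440) × 100 ≈ 6.3%


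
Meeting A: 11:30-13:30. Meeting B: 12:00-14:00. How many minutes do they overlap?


90 minutes

Meeting A: 690-810 (in minutes from midnight)
Meeting B: 720-840
Overlap start = max(690, 720) = 720
Overlap end = min(810, 840) = 810
Overlap = max(0, 810 - 720) = 90 min


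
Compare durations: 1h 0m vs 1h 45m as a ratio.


Duration 1: 60 minutes
Duration 2: 105 minutes
Ratio = 60:105
GCD = 15
Simplified = 4:7
As a decimal: 4/7 ≈ 0.57

4:7 (0.57)


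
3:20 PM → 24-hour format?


15:20

Input: 3:20 PM
PM: 3 + 12 = 15


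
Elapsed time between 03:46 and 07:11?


End time in minutes: 7×60 + 11 = 431
Start time in minutes: 3×60 + 46 = 226
Difference = 431 - 226 = 205 minutes
= 3 hours 25 minutes

3h 25m


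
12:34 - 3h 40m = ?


08:54

Start: 754 minutes from midnight
Subtract: 220 minutes
Remaining: 754 - 220 = 534
Hours: 8, Minutes: 54


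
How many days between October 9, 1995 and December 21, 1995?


From October 9, 1995 to December 21, 1995
Rest of October 1995: 31 - 9 = 22
Full months: November 30
Days into December 1995: 21
Total = 22 + 30 + 21 = 73 days

73 days


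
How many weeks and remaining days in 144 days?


20 weeks 4 days

Weeks: 144 ÷ 7 = 20 remainder 4


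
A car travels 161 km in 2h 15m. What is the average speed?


71.6 km/h

Distance: 161 km
Time: 2h 15m = 135 min = 135/60 = 9/4 hours
Speed = 161 ÷ (9/4) = 161 × 4 / 9 = 644/9 ≈ 71.6 km/h


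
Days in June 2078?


30 days

Month: June (month 6)
June has 30 days


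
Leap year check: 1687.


Rules: divisible by 4 AND (not by 100 OR by 400)
1687 ÷ 4 = 421 remainder 3 → not divisible by 4
Not divisible by 4 → not a leap year

No


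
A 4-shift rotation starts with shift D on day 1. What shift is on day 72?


Shifts: A, B, C, D
Start: D (index 3)
Day 72: (3 + 72 - 1) mod 4
= 74 mod 4
= 2
Index 2 → shift C

Shift C


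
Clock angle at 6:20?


Hour hand = 6×30 + 20×0.5 = 190.0°
Minute hand = 20×6 = 120°
Difference = |190.0 - 120| = 70.0°

70.0°


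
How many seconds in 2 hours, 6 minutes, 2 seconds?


7562 seconds

Hours: 2 × 3600 = 7200
Minutes: 6 × 60 = 360
Seconds: 2
Total = 7200 + 360 + 2 = 7562


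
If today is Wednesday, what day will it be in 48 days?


Start: Wednesday (index 2)
(2 + 48) mod 7
= 50 mod 7
= 1
Index 1 → Tuesday

Tuesday


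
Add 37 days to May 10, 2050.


Start: May 10, 2050
Add 37 days
May 10 → June 1: 31 - 10 + 1 = 22 days (37 - 22 = 15 left)
June 1 + 15 = June 16, 2050

June 16, 2050


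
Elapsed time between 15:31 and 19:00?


End time in minutes: 19×60 + 0 = 1140
Start time in minutes: 15×60 + 31 = 931
Difference = 1140 - 931 = 209 minutes
= 3 hours 29 minutes

3h 29m


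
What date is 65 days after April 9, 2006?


Start: April 9, 2006
Add 65 days
April 9 → May 1: 30 - 9 + 1 = 22 days (65 - 22 = 43 left)
May 1 → June 1: 31 - 1 + 1 = 31 days (43 - 31 = 12 left)
June 1 + 12 = June 13, 2006

June 13, 2006


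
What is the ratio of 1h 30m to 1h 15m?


Duration 1: 90 minutes
Duration 2: 75 minutes
Ratio = 90:75
GCD = 15
Simplified = 6:5
As a decimal: 6/5 = 1.20

6:5 (1.20)


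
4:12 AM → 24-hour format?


04:12

Input: 4:12 AM
AM hour stays: 4


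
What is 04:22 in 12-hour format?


Hour: 4
4 < 12 → AM

4:22 AM


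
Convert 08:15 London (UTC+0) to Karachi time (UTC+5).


Time difference = UTC+5 - UTC+0 = +5 hours
New hour = (8 + 5) mod 24
= 13 mod 24 = 13
Minutes unchanged → 13:15

13:15


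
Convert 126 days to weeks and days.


18 weeks 0 days

Weeks: 126 ÷ 7 = 18 remainder 0


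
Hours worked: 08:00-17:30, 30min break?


Total time = (17×60+30) - (8×60+0)
= 1050 - 480 = 570 min
Minus break: 570 - 30 = 540 min
= 9h 0m

9h 0m (540 minutes)


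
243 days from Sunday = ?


Friday

Start: Sunday (index 6)
(6 + 243) mod 7
= 249 mod 7
= 4
Index 4 → Friday


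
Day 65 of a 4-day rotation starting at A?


Shift A

Shifts: A, B, C, D
Start: A (index 0)
Day 65: (0 + 65 - 1) mod 4
= 64 mod 4
= 0
Index 0 → shift A


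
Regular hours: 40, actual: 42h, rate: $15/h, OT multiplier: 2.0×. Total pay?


Regular: 40h × $15 = $600.00
Overtime: 42 - 40 = 2h
OT pay: 2h × $15 × 2.0 = $60.00
Total = $600.00 + $60.00 = $660.00

$660.00


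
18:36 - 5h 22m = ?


Start: 1116 minutes from midnight
Subtract: 322 minutes
Remaining: 1116 - 322 = 794
Hours: 13, Minutes: 14

13:14


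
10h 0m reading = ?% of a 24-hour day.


41.7%

Time: 600 minutes
Day: 1440 minutes
Percentage = (600/1440) × 100 ≈ 41.7%


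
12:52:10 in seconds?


46330 seconds

Hours: 12 × 3600 = 43200
Minutes: 52 × 60 = 3120
Seconds: 10
Total = 43200 + 3120 + 10 = 46330


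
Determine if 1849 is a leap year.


No

Rules: divisible by 4 AND (not by 100 OR by 400)
1849 ÷ 4 = 462 remainder 1 → not divisible by 4
Not divisible by 4 → not a leap year


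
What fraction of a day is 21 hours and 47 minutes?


Total minutes: 21×60 + 47 = 1307
Day = 24×60 = 1440 minutes
Fraction = 1307/1440 ≈ 0.9076
As a percentage: 1307/1440 × 100 ≈ 90.76%

0.9076 (90.76%)


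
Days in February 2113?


28 days

Month: February (month 2)
February: 28 or 29 (leap year)
2113 leap year? No


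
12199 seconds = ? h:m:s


Hours: 12199 ÷ 3600 = 3 remainder 1399
Minutes: 1399 ÷ 60 = 23 remainder 19
Seconds: 19

3h 23m 19s


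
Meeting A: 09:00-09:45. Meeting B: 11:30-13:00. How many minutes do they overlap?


Meeting A: 540-585 (in minutes from midnight)
Meeting B: 690-780
Overlap start = max(540, 690) = 690
Overlap end = min(585, 780) = 585
Overlap = max(0, 585 - 690) = 0 min

0 minutes


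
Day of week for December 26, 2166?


Friday

Zeller's congruence:
q=26, m=12, k=66, j=21
h = (26 + ⌊13×13/5⌋ + 66 + ⌊66/4⌋ + ⌊21/4⌋ - 2×21) mod 7
= (26 + 33 + 66 + 16 + 5 - 42) mod 7
= 104 mod 7 = 6
h=6 → Friday


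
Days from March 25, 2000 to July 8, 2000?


105 days

From March 25, 2000 to July 8, 2000
Rest of March 2000: 31 - 25 = 6
Full months: April 30, May 31, June 30
Days into July 2000: 8
Total = 6 + 30 + 31 + 30 + 8 = 105 days


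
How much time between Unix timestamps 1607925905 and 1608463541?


537636 seconds (149.3 hours / 6.22 days)

Difference = 1608463541 - 1607925905 = 537636 seconds
In hours: 537636 / 3600 ≈ 149.3
In days: 537636 / 86400 ≈ 6.22


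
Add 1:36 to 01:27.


03:03

Start: 87 minutes from midnight
Add: 96 minutes
Total: 183 minutes
Hours: 183 ÷ 60 = 3 remainder 3


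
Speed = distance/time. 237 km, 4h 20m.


Distance: 237 km
Time: 4h 20m = 260 min = 260/60 = 13/3 hours
Speed = 237 ÷ (13/3) = 237 × 3 / 13 = 711/13 ≈ 54.7 km/h

54.7 km/h


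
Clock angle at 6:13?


108.5°

Hour hand = 6×30 + 13×0.5 = 186.5°
Minute hand = 13×6 = 78°
Difference = |186.5 - 78| = 108.5°


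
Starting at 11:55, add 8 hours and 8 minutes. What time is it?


20:03

Start: 715 minutes from midnight
Add: 488 minutes
Total: 1203 minutes
Hours: 1203 ÷ 60 = 20 remainder 3


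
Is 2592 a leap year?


Rules: divisible by 4 AND (not by 100 OR by 400)
2592 ÷ 4 = 648 exactly → divisible by 4
2592 ÷ 100 = 25 remainder 92 → not divisible by 100
Divisible by 4 but not by 100 → leap year

Yes


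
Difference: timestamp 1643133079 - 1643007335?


Difference = 1643133079 - 1643007335 = 125744 seconds
In hours: 125744 / 3600 ≈ 34.9
In days: 125744 / 86400 ≈ 1.46

125744 seconds (34.9 hours / 1.46 days)


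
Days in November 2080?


30 days

Month: November (month 11)
November has 30 days


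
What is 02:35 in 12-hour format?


2:35 AM

Hour: 2
2 < 12 → AM


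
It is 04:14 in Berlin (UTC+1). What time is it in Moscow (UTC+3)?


Time difference = UTC+3 - UTC+1 = +2 hours
New hour = (4 + 2) mod 24
= 6 mod 24 = 6
Minutes unchanged → 06:14

06:14


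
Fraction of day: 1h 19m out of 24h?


Total minutes: 1×60 + 19 = 79
Day = 24×60 = 1440 minutes
Fraction = 79/1440 ≈ 0.0549
As a percentage: 79/1440 × 100 ≈ 5.49%

0.0549 (5.49%)


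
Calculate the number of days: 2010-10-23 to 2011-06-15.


235 days

From October 23, 2010 to June 15, 2011
Rest of October 2010: 31 - 23 = 8
Full months: November 30, December 31, January 31, February 2011 28, March 31, April 30, May 31
Days into June 2011: 15
Total = 8 + 30 + 31 + 31 + 28 + 31 + 30 + 31 + 15 = 235 days


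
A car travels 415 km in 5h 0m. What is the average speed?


Distance: 415 km
Time: 5 hours
Speed = 415 / 5 = 83.0 km/h

83.0 km/h


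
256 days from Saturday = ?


Wednesday

Start: Saturday (index 5)
(5 + 256) mod 7
= 261 mod 7
= 2
Index 2 → Wednesday


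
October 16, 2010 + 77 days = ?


Start: October 16, 2010
Add 77 days
October 16 → November 1: 31 - 16 + 1 = 16 days (77 - 16 = 61 left)
November 1 → December 1: 30 - 1 + 1 = 30 days (61 - 30 = 31 left)
December 1 → January 1: 31 - 1 + 1 = 31 days (31 - 31 = 0 left)
Land exactly on January 1, 2011

January 1, 2011


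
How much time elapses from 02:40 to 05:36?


End time in minutes: 5×60 + 36 = 336
Start time in minutes: 2×60 + 40 = 160
Difference = 336 - 160 = 176 minutes
= 2 hours 56 minutes

2h 56m


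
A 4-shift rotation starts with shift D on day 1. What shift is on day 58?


Shifts: A, B, C, D
Start: D (index 3)
Day 58: (3 + 58 - 1) mod 4
= 60 mod 4
= 0
Index 0 → shift A

Shift A


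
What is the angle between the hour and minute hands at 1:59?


65.5°

Hour hand = 1×30 + 59×0.5 = 59.5°
Minute hand = 59×6 = 354°
Difference = |59.5 - 354| = 294.5°
Since > 180°: 360 - 294.5 = 65.5°


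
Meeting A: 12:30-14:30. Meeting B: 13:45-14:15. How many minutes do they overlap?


30 minutes

Meeting A: 750-870 (in minutes from midnight)
Meeting B: 825-855
Overlap start = max(750, 825) = 825
Overlap end = min(870, 855) = 855
Overlap = max(0, 855 - 825) = 30 min


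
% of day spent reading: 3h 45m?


15.6%

Time: 225 minutes
Day: 1440 minutes
Percentage = (225/1440) × 100 ≈ 15.6%


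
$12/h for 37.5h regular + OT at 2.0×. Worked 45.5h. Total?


Regular: 37.5h × $12 = $450.00
Overtime: 45.5 - 37.5 = 8.0h
OT pay: 8.0h × $12 × 2.0 = $192.00
Total = $450.00 + $192.00 = $642.00

$642.00


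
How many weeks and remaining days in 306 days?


43 weeks 5 days

Weeks: 306 ÷ 7 = 43 remainder 5


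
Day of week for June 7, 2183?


Zeller's congruence:
q=7, m=6, k=83, j=21
h = (7 + ⌊13×7/5⌋ + 83 + ⌊83/4⌋ + ⌊21/4⌋ - 2×21) mod 7
= (7 + 18 + 83 + 20 + 5 - 42) mod 7
= 91 mod 7 = 0
h=0 → Saturday

Saturday


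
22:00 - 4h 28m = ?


Start: 1320 minutes from midnight
Subtract: 268 minutes
Remaining: 1320 - 268 = 1052
Hours: 17, Minutes: 32

17:32


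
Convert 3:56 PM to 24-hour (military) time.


15:56

Input: 3:56 PM
PM: 3 + 12 = 15


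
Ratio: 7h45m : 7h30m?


31:30 (1.03)

Duration 1: 465 minutes
Duration 2: 450 minutes
Ratio = 465:450
GCD = 15
Simplified = 31:30
As a decimal: 31/30 ≈ 1.03


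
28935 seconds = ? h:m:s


Hours: 28935 ÷ 3600 = 8 remainder 135
Minutes: 135 ÷ 60 = 2 remainder 15
Seconds: 15

8h 2m 15s


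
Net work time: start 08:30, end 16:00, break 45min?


Total time = (16×60+0) - (8×60+30)
= 960 - 510 = 450 min
Minus break: 450 - 45 = 405 min
= 6h 45m

6h 45m (405 minutes)


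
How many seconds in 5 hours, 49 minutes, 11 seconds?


20951 seconds

Hours: 5 × 3600 = 18000
Minutes: 49 × 60 = 2940
Seconds: 11
Total = 18000 + 2940 + 11 = 20951


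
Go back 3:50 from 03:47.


Start: 227 minutes from midnight
Subtract: 230 minutes
Remaining: 227 - 230 = -3
Negative → add 24×60 = 1437
Hours: 23, Minutes: 57

23:57


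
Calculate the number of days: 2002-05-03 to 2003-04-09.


341 days

From May 3, 2002 to April 9, 2003
Rest of May 2002: 31 - 3 = 28
Full months: June 30, July 31, August 31, September 30, October 31, November 30, December 31, January 31, February 2003 28, March 31
Days into April 2003: 9
Total = 28 + 30 + 31 + 31 + 30 + 31 + 30 + 31 + 31 + 28 + 31 + 9 = 341 days


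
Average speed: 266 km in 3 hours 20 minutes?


Distance: 266 km
Time: 3h 20m = 200 min = 200/60 = 10/3 hours
Speed = 266 ÷ (10/3) = 266 × 3 / 10 = 798/10 = 79.8 km/h

79.8 km/h


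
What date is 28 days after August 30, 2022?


September 27, 2022

Start: August 30, 2022
Add 28 days
August 30 → September 1: 31 - 30 + 1 = 2 days (28 - 2 = 26 left)
September 1 + 26 = September 27, 2022


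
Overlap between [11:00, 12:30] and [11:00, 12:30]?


Meeting A: 660-750 (in minutes from midnight)
Meeting B: 660-750
Overlap start = max(660, 660) = 660
Overlap end = min(750, 750) = 750
Overlap = max(0, 750 - 660) = 90 min

90 minutes


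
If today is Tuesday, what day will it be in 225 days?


Wednesday

Start: Tuesday (index 1)
(1 + 225) mod 7
= 226 mod 7
= 2
Index 2 → Wednesday


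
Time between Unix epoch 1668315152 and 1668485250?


170098 seconds (47.2 hours / 1.97 days)

Difference = 1668485250 - 1668315152 = 170098 seconds
In hours: 170098 / 3600 ≈ 47.2
In days: 170098 / 86400 ≈ 1.97


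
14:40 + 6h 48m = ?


Start: 880 minutes from midnight
Add: 408 minutes
Total: 1288 minutes
Hours: 1288 ÷ 60 = 21 remainder 28

21:28


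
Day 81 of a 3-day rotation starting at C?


Shifts: A, B, C
Start: C (index 2)
Day 81: (2 + 81 - 1) mod 3
= 82 mod 3
= 1
Index 1 → shift B

Shift B


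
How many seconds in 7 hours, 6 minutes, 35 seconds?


25595 seconds

Hours: 7 × 3600 = 25200
Minutes: 6 × 60 = 360
Seconds: 35
Total = 25200 + 360 + 35 = 25595


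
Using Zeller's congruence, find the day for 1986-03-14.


Zeller's congruence:
q=14, m=3, k=86, j=19
h = (14 + ⌊13×4/5⌋ + 86 + ⌊86/4⌋ + ⌊19/4⌋ - 2×19) mod 7
= (14 + 10 + 86 + 21 + 4 - 38) mod 7
= 97 mod 7 = 6
h=6 → Friday

Friday


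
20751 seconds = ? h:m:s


Hours: 20751 ÷ 3600 = 5 remainder 2751
Minutes: 2751 ÷ 60 = 45 remainder 51
Seconds: 51

5h 45m 51s


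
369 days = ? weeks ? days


Weeks: 369 ÷ 7 = 52 remainder 5

52 weeks 5 days


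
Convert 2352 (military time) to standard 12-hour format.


Hour: 23
23 - 12 = 11 → PM

11:52 PM


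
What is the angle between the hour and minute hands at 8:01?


125.5°

Hour hand = 8×30 + 1×0.5 = 240.5°
Minute hand = 1×6 = 6°
Difference = |240.5 - 6| = 234.5°
Since > 180°: 360 - 234.5 = 125.5°


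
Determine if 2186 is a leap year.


No

Rules: divisible by 4 AND (not by 100 OR by 400)
2186 ÷ 4 = 546 remainder 2 → not divisible by 4
Not divisible by 4 → not a leap year


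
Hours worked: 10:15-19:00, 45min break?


Total time = (19×60+0) - (10×60+15)
= 1140 - 615 = 525 min
Minus break: 525 - 45 = 480 min
= 8h 0m

8h 0m (480 minutes)


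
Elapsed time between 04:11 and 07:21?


End time in minutes: 7×60 + 21 = 441
Start time in minutes: 4×60 + 11 = 251
Difference = 441 - 251 = 190 minutes
= 3 hours 10 minutes

3h 10m


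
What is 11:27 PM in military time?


Input: 11:27 PM
PM: 11 + 12 = 23

23:27


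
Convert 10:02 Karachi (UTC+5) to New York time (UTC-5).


Time difference = UTC-5 - UTC+5 = -10 hours
New hour = (10 -10) mod 24
= 0 mod 24 = 0
Minutes unchanged → 00:02

00:02


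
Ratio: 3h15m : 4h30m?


13:18 (0.72)

Duration 1: 195 minutes
Duration 2: 270 minutes
Ratio = 195:270
GCD = 15
Simplified = 13:18
As a decimal: 13/18 ≈ 0.72


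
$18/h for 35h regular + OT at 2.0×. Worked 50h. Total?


$1170.00

Regular: 35h × $18 = $630.00
Overtime: 50 - 35 = 15h
OT pay: 15h × $18 × 2.0 = $540.00
Total = $630.00 + $540.00 = $1170.00


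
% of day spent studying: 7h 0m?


29.2%

Time: 420 minutes
Day: 1440 minutes
Percentage = (420/1440) × 100 ≈ 29.2%


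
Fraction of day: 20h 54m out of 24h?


Total minutes: 20×60 + 54 = 1254
Day = 24×60 = 1440 minutes
Fraction = 1254/1440 ≈ 0.8708
As a percentage: 1254/1440 × 100 ≈ 87.08%

0.8708 (87.08%)


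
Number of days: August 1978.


31 days

Month: August (month 8)
August has 31 days


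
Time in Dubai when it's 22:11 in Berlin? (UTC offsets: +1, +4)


01:11 (next day)

Time difference = UTC+4 - UTC+1 = +3 hours
New hour = (22 + 3) mod 24
= 25 mod 24 = 1
Minutes unchanged → 01:11; 25 ≥ 24 → next day


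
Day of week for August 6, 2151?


Friday

Zeller's congruence:
q=6, m=8, k=51, j=21
h = (6 + ⌊13×9/5⌋ + 51 + ⌊51/4⌋ + ⌊21/4⌋ - 2×21) mod 7
= (6 + 23 + 51 + 12 + 5 - 42) mod 7
= 55 mod 7 = 6
h=6 → Friday


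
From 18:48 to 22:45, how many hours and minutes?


End time in minutes: 22×60 + 45 = 1365
Start time in minutes: 18×60 + 48 = 1128
Difference = 1365 - 1128 = 237 minutes
= 3 hours 57 minutes

3h 57m


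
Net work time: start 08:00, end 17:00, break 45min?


Total time = (17×60+0) - (8×60+0)
= 1020 - 480 = 540 min
Minus break: 540 - 45 = 495 min
= 8h 15m

8h 15m (495 minutes)


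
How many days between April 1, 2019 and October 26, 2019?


From April 1, 2019 to October 26, 2019
Rest of April 2019: 30 - 1 = 29
Full months: May 31, June 30, July 31, August 31, September 30
Days into October 2019: 26
Total = 29 + 31 + 30 + 31 + 31 + 30 + 26 = 208 days

208 days


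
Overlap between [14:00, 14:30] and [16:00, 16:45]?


Meeting A: 840-870 (in minutes from midnight)
Meeting B: 960-1005
Overlap start = max(840, 960) = 960
Overlap end = min(870, 1005) = 870
Overlap = max(0, 870 - 960) = 0 min

0 minutes


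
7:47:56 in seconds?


Hours: 7 × 3600 = 25200
Minutes: 47 × 60 = 2820
Seconds: 56
Total = 25200 + 2820 + 56 = 28076

28076 seconds


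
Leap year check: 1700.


No

Rules: divisible by 4 AND (not by 100 OR by 400)
1700 ÷ 4 = 425 exactly → divisible by 4
1700 ÷ 100 = 17 exactly → divisible by 100
1700 ÷ 400 = 4 remainder 100 → not divisible by 400
Divisible by 100 but not by 400 → not a leap year


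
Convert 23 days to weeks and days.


3 weeks 2 days

Weeks: 23 ÷ 7 = 3 remainder 2


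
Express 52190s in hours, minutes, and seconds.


Hours: 52190 ÷ 3600 = 14 remainder 1790
Minutes: 1790 ÷ 60 = 29 remainder 50
Seconds: 50

14h 29m 50s


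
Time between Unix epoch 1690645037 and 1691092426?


447389 seconds (124.3 hours / 5.18 days)

Difference = 1691092426 - 1690645037 = 447389 seconds
In hours: 447389 / 3600 ≈ 124.3
In days: 447389 / 86400 ≈ 5.18


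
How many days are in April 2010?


30 days

Month: April (month 4)
April has 30 days


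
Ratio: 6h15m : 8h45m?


Duration 1: 375 minutes
Duration 2: 525 minutes
Ratio = 375:525
GCD = 75
Simplified = 5:7
As a decimal: 5/7 ≈ 0.71

5:7 (0.71)


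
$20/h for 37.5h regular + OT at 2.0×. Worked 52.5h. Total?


$1350.00

Regular: 37.5h × $20 = $750.00
Overtime: 52.5 - 37.5 = 15.0h
OT pay: 15.0h × $20 × 2.0 = $600.00
Total = $750.00 + $600.00 = $1350.00


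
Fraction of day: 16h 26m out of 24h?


0.6847 (68.47%)

Total minutes: 16×60 + 26 = 986
Day = 24×60 = 1440 minutes
Fraction = 986/1440 ≈ 0.6847
As a percentage: 986/1440 × 100 ≈ 68.47%


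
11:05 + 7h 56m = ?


19:01

Start: 665 minutes from midnight
Add: 476 minutes
Total: 1141 minutes
Hours: 1141 ÷ 60 = 19 remainder 1


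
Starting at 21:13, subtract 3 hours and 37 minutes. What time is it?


Start: 1273 minutes from midnight
Subtract: 217 minutes
Remaining: 1273 - 217 = 1056
Hours: 17, Minutes: 36

17:36


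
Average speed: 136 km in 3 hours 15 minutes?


41.8 km/h

Distance: 136 km
Time: 3h 15m = 195 min = 195/60 = 13/4 hours
Speed = 136 ÷ (13/4) = 136 × 4 / 13 = 544/13 ≈ 41.8 km/h


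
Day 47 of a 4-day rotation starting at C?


Shifts: A, B, C, D
Start: C (index 2)
Day 47: (2 + 47 - 1) mod 4
= 48 mod 4
= 0
Index 0 → shift A

Shift A


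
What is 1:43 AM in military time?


Input: 1:43 AM
AM hour stays: 1

01:43


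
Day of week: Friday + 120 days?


Saturday

Start: Friday (index 4)
(4 + 120) mod 7
= 124 mod 7
= 5
Index 5 → Saturday


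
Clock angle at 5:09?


100.5°

Hour hand = 5×30 + 9×0.5 = 154.5°
Minute hand = 9×6 = 54°
Difference = |154.5 - 54| = 100.5°


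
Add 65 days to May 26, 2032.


July 30, 2032

Start: May 26, 2032
Add 65 days
May 26 → June 1: 31 - 26 + 1 = 6 days (65 - 6 = 59 left)
June 1 → July 1: 30 - 1 + 1 = 30 days (59 - 30 = 29 left)
July 1 + 29 = July 30, 2032


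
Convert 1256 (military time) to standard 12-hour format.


Hour: 12
12 → 12 PM (noon)

12:56 PM


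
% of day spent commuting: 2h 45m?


Time: 165 minutes
Day: 1440 minutes
Percentage = (165/1440) × 100 ≈ 11.5%

11.5%


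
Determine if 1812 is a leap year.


Rules: divisible by 4 AND (not by 100 OR by 400)
1812 ÷ 4 = 453 exactly → divisible by 4
1812 ÷ 100 = 18 remainder 12 → not divisible by 100
Divisible by 4 but not by 100 → leap year

Yes


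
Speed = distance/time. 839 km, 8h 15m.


101.7 km/h

Distance: 839 km
Time: 8h 15m = 495 min = 495/60 = 33/4 hours
Speed = 839 ÷ (33/4) = 839 × 4 / 33 = 3356/33 ≈ 101.7 km/h


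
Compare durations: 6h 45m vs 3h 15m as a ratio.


Duration 1: 405 minutes
Duration 2: 195 minutes
Ratio = 405:195
GCD = 15
Simplified = 27:13
As a decimal: 27/13 ≈ 2.08

27:13 (2.08)


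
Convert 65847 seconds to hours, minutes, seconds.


Hours: 65847 ÷ 3600 = 18 remainder 1047
Minutes: 1047 ÷ 60 = 17 remainder 27
Seconds: 27

18h 17m 27s


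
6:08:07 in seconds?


22087 seconds

Hours: 6 × 3600 = 21600
Minutes: 8 × 60 = 480
Seconds: 7
Total = 21600 + 480 + 7 = 22087


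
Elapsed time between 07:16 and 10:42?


End time in minutes: 10×60 + 42 = 642
Start time in minutes: 7×60 + 16 = 436
Difference = 642 - 436 = 206 minutes
= 3 hours 26 minutes

3h 26m


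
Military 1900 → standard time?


7:00 PM

Hour: 19
19 - 12 = 7 → PM


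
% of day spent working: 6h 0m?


Time: 360 minutes
Day: 1440 minutes
Percentage = (360/1440) × 100 = 25.0%

25.0%


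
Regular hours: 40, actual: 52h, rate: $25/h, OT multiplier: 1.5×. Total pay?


Regular: 40h × $25 = $1000.00
Overtime: 52 - 40 = 12h
OT pay: 12h × $25 × 1.5 = $450.00
Total = $1000.00 + $450.00 = $1450.00

$1450.00


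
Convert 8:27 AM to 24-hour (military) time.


Input: 8:27 AM
AM hour stays: 8

08:27


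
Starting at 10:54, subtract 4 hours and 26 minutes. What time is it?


06:28

Start: 654 minutes from midnight
Subtract: 266 minutes
Remaining: 654 - 266 = 388
Hours: 6, Minutes: 28


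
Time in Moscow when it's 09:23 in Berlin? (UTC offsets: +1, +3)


Time difference = UTC+3 - UTC+1 = +2 hours
New hour = (9 + 2) mod 24
= 11 mod 24 = 11
Minutes unchanged → 11:23

11:23


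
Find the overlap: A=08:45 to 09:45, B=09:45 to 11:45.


0 minutes

Meeting A: 525-585 (in minutes from midnight)
Meeting B: 585-705
Overlap start = max(525, 585) = 585
Overlap end = min(585, 705) = 585
Overlap = max(0, 585 - 585) = 0 min


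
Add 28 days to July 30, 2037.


Start: July 30, 2037
Add 28 days
July 30 → August 1: 31 - 30 + 1 = 2 days (28 - 2 = 26 left)
August 1 + 26 = August 27, 2037

August 27, 2037


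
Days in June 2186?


Month: June (month 6)
June has 30 days

30 days


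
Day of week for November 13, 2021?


Saturday

Zeller's congruence:
q=13, m=11, k=21, j=20
h = (13 + ⌊13×12/5⌋ + 21 + ⌊21/4⌋ + ⌊20/4⌋ - 2×20) mod 7
= (13 + 31 + 21 + 5 + 5 - 40) mod 7
= 35 mod 7 = 0
h=0 → Saturday


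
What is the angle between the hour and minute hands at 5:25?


12.5°

Hour hand = 5×30 + 25×0.5 = 162.5°
Minute hand = 25×6 = 150°
Difference = |162.5 - 150| = 12.5°


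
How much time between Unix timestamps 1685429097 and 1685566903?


137806 seconds (38.3 hours / 1.59 days)

Difference = 1685566903 - 1685429097 = 137806 seconds
In hours: 137806 / 3600 ≈ 38.3
In days: 137806 / 86400 ≈ 1.59


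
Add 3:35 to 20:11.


Start: 1211 minutes from midnight
Add: 215 minutes
Total: 1426 minutes
Hours: 1426 ÷ 60 = 23 remainder 46

23:46


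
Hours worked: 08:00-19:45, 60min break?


Total time = (19×60+45) - (8×60+0)
= 1185 - 480 = 705 min
Minus break: 705 - 60 = 645 min
= 10h 45m

10h 45m (645 minutes)


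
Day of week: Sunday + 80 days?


Wednesday

Start: Sunday (index 6)
(6 + 80) mod 7
= 86 mod 7
= 2
Index 2 → Wednesday


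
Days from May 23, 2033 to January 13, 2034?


From May 23, 2033 to January 13, 2034
Rest of May 2033: 31 - 23 = 8
Full months: June 30, July 31, August 31, September 30, October 31, November 30, December 31
Days into January 2034: 13
Total = 8 + 30 + 31 + 31 + 30 + 31 + 30 + 31 + 13 = 235 days

235 days


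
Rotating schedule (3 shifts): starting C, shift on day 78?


Shift B

Shifts: A, B, C
Start: C (index 2)
Day 78: (2 + 78 - 1) mod 3
= 79 mod 3
= 1
Index 1 → shift B


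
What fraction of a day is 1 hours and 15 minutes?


0.0521 (5.21%)

Total minutes: 1×60 + 15 = 75
Day = 24×60 = 1440 minutes
Fraction = 75/1440 ≈ 0.0521
As a percentage: 75/1440 × 100 ≈ 5.21%


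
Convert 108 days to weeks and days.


15 weeks 3 days

Weeks: 108 ÷ 7 = 15 remainder 3


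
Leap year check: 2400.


Yes

Rules: divisible by 4 AND (not by 100 OR by 400)
2400 ÷ 4 = 600 exactly → divisible by 4
2400 ÷ 100 = 24 exactly → divisible by 100
2400 ÷ 400 = 6 exactly → divisible by 400
Divisible by 400 → leap year


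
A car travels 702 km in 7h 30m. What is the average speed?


93.6 km/h

Distance: 702 km
Time: 7h 30m = 450 min = 450/60 = 15/2 hours
Speed = 702 ÷ (15/2) = 702 × 2 / 15 = 1404/15 = 93.6 km/h


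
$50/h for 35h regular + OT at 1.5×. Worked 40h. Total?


$2125.00

Regular: 35h × $50 = $1750.00
Overtime: 40 - 35 = 5h
OT pay: 5h × $50 × 1.5 = $375.00
Total = $1750.00 + $375.00 = $2125.00


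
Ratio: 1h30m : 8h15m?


Duration 1: 90 minutes
Duration 2: 495 minutes
Ratio = 90:495
GCD = 45
Simplified = 2:11
As a decimal: 2/11 ≈ 0.18

2:11 (0.18)


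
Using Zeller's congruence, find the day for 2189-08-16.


Zeller's congruence:
q=16, m=8, k=89, j=21
h = (16 + ⌊13×9/5⌋ + 89 + ⌊89/4⌋ + ⌊21/4⌋ - 2×21) mod 7
= (16 + 23 + 89 + 22 + 5 - 42) mod 7
= 113 mod 7 = 1
h=1 → Sunday

Sunday


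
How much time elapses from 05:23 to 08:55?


3h 32m

End time in minutes: 8×60 + 55 = 535
Start time in minutes: 5×60 + 23 = 323
Difference = 535 - 323 = 212 minutes
= 3 hours 32 minutes


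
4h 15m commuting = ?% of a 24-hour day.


Time: 255 minutes
Day: 1440 minutes
Percentage = (255/1440) × 100 ≈ 17.7%

17.7%


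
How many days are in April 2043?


30 days

Month: April (month 4)
April has 30 days


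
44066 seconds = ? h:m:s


12h 14m 26s

Hours: 44066 ÷ 3600 = 12 remainder 866
Minutes: 866 ÷ 60 = 14 remainder 26
Seconds: 26


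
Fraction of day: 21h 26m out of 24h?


0.8931 (89.31%)

Total minutes: 21×60 + 26 = 1286
Day = 24×60 = 1440 minutes
Fraction = 1286/1440 ≈ 0.8931
As a percentage: 1286/1440 × 100 ≈ 89.31%


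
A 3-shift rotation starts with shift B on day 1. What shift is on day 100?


Shifts: A, B, C
Start: B (index 1)
Day 100: (1 + 100 - 1) mod 3
= 100 mod 3
= 1
Index 1 → shift B

Shift B


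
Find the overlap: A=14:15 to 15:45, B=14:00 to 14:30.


Meeting A: 855-945 (in minutes from midnight)
Meeting B: 840-870
Overlap start = max(855, 840) = 855
Overlap end = min(945, 870) = 870
Overlap = max(0, 870 - 855) = 15 min

15 minutes


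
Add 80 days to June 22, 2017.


Start: June 22, 2017
Add 80 days
June 22 → July 1: 30 - 22 + 1 = 9 days (80 - 9 = 71 left)
July 1 → August 1: 31 - 1 + 1 = 31 days (71 - 31 = 40 left)
August 1 → September 1: 31 - 1 + 1 = 31 days (40 - 31 = 9 left)
September 1 + 9 = September 10, 2017

September 10, 2017


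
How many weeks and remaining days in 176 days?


Weeks: 176 ÷ 7 = 25 remainder 1

25 weeks 1 days


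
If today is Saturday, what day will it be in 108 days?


Tuesday

Start: Saturday (index 5)
(5 + 108) mod 7
= 113 mod 7
= 1
Index 1 → Tuesday
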